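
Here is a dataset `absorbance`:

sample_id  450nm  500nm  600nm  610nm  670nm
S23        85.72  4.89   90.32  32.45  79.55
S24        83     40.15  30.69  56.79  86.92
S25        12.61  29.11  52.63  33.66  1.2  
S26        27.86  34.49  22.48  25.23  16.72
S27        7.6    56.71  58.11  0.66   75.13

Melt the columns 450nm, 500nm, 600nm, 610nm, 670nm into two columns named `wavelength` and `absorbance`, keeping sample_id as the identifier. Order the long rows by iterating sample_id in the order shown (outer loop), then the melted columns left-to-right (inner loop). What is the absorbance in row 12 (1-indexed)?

29.11

25 rows total (5 × 5). Row 12: index ⌊(12-1)/5⌋ = 2 into sample_id → S25; (12-1) mod 5 = 1 into the melted columns → 500nm.
So row 12 is (S25, 500nm, 29.11); absorbance = 29.11.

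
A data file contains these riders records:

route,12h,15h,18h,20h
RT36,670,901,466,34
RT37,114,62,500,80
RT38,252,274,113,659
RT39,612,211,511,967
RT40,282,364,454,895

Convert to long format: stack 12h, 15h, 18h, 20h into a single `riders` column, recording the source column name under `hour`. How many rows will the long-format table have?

20

5 route values × 4 melted columns = 20 rows.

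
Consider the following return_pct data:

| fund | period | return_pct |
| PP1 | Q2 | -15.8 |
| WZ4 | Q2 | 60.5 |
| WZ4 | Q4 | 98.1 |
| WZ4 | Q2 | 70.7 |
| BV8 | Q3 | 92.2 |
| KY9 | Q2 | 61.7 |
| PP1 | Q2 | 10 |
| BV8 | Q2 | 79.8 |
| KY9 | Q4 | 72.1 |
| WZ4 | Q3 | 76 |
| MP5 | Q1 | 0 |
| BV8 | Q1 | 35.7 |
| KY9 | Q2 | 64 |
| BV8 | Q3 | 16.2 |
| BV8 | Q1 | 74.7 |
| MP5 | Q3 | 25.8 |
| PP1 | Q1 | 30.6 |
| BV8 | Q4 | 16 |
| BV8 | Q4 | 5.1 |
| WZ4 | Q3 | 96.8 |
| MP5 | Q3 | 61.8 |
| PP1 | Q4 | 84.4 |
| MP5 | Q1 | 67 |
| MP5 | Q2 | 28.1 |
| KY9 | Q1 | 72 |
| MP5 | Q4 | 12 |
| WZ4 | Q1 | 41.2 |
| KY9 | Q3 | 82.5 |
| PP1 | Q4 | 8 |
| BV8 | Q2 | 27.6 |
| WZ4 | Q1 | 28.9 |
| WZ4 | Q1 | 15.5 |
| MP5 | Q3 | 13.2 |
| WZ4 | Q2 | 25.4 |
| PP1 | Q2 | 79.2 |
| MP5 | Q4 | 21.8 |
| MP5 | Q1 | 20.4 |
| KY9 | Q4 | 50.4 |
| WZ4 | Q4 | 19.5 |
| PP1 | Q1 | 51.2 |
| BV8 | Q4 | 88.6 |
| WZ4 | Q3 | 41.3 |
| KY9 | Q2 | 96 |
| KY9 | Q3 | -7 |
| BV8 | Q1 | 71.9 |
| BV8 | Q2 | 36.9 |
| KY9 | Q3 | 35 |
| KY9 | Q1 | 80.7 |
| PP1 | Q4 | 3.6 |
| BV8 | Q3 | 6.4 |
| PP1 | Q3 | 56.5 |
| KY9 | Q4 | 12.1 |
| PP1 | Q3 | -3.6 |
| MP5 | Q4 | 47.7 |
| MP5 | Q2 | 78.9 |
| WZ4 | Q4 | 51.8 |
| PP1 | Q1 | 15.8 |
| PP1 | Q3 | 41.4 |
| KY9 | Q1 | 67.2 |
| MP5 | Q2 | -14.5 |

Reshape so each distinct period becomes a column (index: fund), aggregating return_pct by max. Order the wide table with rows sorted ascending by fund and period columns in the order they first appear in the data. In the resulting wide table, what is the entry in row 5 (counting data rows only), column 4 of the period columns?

41.2

With rows sorted ascending by fund, row 5 is fund=WZ4. period columns in first-appearance order: Q2, Q4, Q3, Q1; column 4 is Q1.
Long rows with fund=WZ4, period=Q1: max(41.2, 28.9, 15.5) = 41.2.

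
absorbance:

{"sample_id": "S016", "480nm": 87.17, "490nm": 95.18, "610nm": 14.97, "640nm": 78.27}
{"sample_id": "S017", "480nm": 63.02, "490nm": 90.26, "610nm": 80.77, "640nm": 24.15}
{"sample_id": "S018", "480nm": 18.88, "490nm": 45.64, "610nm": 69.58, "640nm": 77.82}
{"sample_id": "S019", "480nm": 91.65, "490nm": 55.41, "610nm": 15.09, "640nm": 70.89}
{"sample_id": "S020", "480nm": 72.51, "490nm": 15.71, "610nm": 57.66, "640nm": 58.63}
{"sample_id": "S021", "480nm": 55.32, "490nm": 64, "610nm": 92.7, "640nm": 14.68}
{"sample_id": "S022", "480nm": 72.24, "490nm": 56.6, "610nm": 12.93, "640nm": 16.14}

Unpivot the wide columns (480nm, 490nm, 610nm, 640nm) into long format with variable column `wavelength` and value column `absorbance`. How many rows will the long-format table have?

7 sample_id values × 4 melted columns = 28 rows.

28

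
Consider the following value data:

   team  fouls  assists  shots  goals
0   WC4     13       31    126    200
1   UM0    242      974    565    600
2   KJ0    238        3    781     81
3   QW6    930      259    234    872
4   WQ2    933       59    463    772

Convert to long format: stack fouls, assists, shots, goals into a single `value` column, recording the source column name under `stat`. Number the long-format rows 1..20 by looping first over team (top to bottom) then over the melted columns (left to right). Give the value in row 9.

238

20 rows total (5 × 4). Row 9: index ⌊(9-1)/4⌋ = 2 into team → KJ0; (9-1) mod 4 = 0 into the melted columns → fouls.
So row 9 is (KJ0, fouls, 238); value = 238.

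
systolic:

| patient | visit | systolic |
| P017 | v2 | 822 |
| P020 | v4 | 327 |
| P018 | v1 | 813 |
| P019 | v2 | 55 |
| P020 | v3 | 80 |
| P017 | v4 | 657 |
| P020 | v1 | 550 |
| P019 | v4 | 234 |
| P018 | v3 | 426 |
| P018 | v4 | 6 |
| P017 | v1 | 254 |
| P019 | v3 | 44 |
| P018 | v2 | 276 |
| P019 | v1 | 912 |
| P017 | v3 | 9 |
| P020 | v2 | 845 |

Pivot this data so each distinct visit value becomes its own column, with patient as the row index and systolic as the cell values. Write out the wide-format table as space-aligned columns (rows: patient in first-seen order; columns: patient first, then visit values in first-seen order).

patient  v2   v4   v1   v3 
P017     822  657  254  9  
P020     845  327  550  80 
P018     276  6    813  426
P019     55   234  912  44 

Columns: patient plus the 4 distinct visit values (v2, v4, v1, v3).
For example, row P017 column v2 takes systolic=822 from the long row (P017, v2).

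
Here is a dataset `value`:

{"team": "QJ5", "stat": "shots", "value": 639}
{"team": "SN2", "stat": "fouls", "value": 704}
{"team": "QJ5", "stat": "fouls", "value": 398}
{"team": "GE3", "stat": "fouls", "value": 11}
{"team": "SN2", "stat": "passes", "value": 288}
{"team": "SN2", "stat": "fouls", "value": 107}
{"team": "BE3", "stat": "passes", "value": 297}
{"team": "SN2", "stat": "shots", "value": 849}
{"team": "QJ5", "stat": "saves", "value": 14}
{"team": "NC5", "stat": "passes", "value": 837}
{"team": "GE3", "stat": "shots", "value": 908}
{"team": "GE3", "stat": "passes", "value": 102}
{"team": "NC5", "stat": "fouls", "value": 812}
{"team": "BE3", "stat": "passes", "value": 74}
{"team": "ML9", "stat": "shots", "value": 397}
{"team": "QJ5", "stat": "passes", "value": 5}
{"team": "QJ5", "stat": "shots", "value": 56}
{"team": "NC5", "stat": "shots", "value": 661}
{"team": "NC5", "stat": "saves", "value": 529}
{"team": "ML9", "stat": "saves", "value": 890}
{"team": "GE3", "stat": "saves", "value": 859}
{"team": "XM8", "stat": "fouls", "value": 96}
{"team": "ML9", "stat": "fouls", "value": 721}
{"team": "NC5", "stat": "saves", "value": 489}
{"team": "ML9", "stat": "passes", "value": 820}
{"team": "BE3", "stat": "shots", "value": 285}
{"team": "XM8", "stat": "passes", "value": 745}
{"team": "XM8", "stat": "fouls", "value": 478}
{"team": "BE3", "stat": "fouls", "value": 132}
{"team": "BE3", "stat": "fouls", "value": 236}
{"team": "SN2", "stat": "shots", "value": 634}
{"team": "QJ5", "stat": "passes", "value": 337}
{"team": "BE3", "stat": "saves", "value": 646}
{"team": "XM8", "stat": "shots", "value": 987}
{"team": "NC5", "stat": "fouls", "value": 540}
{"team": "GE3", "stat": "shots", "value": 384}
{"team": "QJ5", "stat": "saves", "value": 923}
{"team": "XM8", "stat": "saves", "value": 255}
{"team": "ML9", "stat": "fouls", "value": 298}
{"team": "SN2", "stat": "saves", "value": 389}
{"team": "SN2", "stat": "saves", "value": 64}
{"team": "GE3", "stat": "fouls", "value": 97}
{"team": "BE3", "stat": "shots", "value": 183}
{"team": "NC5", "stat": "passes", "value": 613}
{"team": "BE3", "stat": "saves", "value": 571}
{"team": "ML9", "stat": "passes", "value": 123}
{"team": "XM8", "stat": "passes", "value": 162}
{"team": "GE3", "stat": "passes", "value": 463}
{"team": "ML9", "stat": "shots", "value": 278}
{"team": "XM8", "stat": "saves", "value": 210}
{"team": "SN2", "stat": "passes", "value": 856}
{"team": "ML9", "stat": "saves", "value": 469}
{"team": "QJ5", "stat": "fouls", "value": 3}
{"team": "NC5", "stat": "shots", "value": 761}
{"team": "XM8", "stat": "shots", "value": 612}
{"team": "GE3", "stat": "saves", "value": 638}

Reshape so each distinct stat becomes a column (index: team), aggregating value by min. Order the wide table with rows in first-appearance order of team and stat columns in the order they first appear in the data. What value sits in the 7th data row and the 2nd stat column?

With rows in first-appearance order of team, row 7 is team=XM8. stat columns in first-appearance order: shots, fouls, passes, saves; column 2 is fouls.
Long rows with team=XM8, stat=fouls: min(96, 478) = 96.

96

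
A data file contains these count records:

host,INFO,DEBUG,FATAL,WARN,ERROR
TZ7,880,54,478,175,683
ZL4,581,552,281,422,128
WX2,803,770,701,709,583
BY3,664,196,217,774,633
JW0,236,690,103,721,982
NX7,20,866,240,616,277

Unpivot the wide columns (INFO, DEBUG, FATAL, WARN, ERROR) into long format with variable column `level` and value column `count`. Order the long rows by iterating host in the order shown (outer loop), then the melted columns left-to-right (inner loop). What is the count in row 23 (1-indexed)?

30 rows total (6 × 5). Row 23: index ⌊(23-1)/5⌋ = 4 into host → JW0; (23-1) mod 5 = 2 into the melted columns → FATAL.
So row 23 is (JW0, FATAL, 103); count = 103.

103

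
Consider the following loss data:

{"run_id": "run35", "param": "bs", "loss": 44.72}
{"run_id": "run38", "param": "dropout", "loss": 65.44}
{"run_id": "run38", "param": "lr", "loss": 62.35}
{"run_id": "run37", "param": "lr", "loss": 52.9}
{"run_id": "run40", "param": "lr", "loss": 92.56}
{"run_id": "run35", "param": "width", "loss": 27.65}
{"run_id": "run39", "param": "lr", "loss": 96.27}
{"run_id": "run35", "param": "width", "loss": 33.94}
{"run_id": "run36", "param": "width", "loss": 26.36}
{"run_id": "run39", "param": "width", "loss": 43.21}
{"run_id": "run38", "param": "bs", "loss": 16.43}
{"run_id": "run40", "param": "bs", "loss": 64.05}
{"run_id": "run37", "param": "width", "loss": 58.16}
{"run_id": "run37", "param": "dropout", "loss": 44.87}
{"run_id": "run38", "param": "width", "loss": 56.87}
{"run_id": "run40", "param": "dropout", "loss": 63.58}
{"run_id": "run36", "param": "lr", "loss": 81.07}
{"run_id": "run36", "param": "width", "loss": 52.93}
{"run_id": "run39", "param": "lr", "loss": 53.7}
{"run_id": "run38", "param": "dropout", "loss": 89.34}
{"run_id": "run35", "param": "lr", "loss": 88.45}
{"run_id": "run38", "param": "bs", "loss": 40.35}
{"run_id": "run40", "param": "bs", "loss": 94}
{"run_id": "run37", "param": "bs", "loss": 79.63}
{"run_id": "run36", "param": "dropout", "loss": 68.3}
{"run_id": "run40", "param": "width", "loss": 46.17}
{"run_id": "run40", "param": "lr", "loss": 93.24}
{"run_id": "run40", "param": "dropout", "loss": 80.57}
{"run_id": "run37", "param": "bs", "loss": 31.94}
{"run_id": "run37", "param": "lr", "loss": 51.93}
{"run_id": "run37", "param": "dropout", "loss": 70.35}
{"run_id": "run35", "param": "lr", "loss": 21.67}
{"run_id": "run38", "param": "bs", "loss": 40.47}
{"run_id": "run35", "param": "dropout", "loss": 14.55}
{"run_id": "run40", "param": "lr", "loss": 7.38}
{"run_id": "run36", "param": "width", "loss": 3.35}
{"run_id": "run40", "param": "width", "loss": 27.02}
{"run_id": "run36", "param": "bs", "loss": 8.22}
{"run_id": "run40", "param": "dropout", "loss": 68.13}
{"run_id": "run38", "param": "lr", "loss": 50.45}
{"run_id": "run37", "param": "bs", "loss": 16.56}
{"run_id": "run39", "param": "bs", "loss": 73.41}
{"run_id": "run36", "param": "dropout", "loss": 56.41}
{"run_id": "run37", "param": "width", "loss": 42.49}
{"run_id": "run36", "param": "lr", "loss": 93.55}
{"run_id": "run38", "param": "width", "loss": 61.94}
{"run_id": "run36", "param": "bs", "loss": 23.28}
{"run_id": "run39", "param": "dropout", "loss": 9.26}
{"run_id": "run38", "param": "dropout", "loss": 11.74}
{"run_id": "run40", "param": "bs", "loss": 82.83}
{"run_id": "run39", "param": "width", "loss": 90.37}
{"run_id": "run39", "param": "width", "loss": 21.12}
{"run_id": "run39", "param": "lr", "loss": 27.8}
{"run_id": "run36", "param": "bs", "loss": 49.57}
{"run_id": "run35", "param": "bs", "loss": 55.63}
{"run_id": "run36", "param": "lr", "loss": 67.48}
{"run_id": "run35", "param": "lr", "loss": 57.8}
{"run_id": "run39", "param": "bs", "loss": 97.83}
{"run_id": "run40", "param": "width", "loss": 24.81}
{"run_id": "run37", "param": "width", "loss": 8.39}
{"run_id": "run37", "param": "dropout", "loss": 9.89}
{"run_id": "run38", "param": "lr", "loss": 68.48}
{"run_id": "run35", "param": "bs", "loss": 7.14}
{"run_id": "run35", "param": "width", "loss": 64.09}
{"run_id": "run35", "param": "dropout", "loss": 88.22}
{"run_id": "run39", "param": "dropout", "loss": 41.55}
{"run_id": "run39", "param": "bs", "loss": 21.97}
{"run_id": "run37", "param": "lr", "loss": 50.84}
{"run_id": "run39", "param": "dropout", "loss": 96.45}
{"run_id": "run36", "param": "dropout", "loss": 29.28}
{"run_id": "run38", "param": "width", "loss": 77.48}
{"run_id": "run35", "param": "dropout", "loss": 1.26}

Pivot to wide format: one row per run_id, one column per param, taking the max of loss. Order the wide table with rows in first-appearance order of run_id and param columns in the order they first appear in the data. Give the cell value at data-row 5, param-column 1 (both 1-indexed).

With rows in first-appearance order of run_id, row 5 is run_id=run39. param columns in first-appearance order: bs, dropout, lr, width; column 1 is bs.
Long rows with run_id=run39, param=bs: max(73.41, 97.83, 21.97) = 97.83.

97.83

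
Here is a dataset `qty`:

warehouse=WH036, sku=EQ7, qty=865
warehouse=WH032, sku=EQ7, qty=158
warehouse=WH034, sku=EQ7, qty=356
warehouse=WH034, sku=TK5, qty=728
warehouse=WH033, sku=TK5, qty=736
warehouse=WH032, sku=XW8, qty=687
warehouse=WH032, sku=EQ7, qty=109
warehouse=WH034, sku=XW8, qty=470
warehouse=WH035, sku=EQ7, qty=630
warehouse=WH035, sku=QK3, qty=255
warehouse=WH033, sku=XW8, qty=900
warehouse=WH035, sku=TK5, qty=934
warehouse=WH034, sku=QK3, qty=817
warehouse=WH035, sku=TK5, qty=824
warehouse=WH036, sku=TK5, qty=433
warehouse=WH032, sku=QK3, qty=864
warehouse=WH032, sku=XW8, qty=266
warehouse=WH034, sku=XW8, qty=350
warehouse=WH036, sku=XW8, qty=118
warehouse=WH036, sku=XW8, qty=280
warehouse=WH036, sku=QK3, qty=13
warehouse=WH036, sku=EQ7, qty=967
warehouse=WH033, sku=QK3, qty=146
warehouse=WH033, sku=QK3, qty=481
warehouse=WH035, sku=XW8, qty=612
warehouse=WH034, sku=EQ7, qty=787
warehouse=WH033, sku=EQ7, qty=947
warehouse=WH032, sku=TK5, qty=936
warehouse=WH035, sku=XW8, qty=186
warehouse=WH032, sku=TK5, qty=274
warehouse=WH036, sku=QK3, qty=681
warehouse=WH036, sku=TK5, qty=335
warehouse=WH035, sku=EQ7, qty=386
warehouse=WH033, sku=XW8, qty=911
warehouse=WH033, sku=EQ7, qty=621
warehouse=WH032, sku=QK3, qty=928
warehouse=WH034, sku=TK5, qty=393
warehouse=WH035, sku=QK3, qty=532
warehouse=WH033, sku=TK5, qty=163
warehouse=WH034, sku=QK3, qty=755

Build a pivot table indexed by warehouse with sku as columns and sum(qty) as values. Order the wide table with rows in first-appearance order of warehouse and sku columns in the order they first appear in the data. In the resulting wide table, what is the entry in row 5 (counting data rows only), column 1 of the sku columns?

1016

With rows in first-appearance order of warehouse, row 5 is warehouse=WH035. sku columns in first-appearance order: EQ7, TK5, XW8, QK3; column 1 is EQ7.
Long rows with warehouse=WH035, sku=EQ7: 630 + 386 = 1016.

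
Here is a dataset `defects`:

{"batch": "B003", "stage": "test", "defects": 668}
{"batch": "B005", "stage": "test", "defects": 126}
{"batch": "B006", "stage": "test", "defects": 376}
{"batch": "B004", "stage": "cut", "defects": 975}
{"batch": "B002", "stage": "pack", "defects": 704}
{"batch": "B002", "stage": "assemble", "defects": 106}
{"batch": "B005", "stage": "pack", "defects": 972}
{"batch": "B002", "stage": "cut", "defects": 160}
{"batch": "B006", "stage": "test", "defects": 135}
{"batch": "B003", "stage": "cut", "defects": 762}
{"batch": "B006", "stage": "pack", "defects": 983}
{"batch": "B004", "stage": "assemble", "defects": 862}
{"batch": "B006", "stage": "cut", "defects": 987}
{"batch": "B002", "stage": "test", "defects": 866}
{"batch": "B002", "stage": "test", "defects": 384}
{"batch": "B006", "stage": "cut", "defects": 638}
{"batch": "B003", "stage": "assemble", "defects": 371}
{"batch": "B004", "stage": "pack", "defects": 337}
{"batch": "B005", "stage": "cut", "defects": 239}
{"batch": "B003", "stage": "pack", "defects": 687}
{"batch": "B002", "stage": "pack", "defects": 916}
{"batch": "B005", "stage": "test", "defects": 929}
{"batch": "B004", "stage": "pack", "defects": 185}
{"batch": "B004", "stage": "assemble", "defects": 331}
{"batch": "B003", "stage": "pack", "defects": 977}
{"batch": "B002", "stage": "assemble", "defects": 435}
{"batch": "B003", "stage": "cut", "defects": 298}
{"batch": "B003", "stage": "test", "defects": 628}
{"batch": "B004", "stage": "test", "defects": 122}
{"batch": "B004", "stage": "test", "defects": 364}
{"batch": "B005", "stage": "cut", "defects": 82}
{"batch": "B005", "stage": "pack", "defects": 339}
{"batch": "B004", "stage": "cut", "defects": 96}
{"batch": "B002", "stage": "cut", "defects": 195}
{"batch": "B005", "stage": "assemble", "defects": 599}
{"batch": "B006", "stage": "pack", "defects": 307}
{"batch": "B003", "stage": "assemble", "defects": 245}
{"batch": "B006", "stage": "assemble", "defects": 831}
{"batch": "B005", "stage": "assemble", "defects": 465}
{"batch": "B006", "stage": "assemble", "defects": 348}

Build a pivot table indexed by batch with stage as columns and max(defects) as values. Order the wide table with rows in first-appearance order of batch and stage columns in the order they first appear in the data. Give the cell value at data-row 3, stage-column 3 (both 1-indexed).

With rows in first-appearance order of batch, row 3 is batch=B006. stage columns in first-appearance order: test, cut, pack, assemble; column 3 is pack.
Long rows with batch=B006, stage=pack: max(983, 307) = 983.

983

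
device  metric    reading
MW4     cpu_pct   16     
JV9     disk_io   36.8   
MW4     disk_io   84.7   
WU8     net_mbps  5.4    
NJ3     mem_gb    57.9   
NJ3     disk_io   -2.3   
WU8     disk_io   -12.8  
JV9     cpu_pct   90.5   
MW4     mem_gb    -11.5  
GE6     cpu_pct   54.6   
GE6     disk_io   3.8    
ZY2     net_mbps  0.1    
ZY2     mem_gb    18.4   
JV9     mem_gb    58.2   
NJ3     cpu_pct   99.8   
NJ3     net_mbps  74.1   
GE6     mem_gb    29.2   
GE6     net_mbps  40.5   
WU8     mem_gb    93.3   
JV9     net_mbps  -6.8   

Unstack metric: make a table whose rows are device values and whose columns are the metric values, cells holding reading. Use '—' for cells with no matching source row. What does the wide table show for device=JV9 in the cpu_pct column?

The long row with device=JV9, metric=cpu_pct has reading=90.5.

90.5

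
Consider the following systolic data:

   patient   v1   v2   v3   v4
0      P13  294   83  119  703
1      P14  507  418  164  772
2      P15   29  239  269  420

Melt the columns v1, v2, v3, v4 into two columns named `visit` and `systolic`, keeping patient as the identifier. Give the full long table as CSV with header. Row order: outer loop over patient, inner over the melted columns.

patient,visit,systolic
P13,v1,294
P13,v2,83
P13,v3,119
P13,v4,703
P14,v1,507
P14,v2,418
P14,v3,164
P14,v4,772
P15,v1,29
P15,v2,239
P15,v3,269
P15,v4,420

Each (patient, column) pair becomes one row: 3 × 4 = 12 rows.
For example, (P13, v1) → systolic=294.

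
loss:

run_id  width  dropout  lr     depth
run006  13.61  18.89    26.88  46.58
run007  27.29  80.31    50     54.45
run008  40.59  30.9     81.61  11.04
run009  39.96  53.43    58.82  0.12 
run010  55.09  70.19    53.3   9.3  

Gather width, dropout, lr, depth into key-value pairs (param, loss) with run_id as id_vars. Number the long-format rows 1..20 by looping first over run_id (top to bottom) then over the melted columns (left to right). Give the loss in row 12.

20 rows total (5 × 4). Row 12: index ⌊(12-1)/4⌋ = 2 into run_id → run008; (12-1) mod 4 = 3 into the melted columns → depth.
So row 12 is (run008, depth, 11.04); loss = 11.04.

11.04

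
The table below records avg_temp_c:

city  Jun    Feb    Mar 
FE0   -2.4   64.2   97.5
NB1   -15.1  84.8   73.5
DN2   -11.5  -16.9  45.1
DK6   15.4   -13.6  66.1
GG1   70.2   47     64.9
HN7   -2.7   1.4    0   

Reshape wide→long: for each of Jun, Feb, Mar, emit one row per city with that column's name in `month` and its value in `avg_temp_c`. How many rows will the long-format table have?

6 city values × 3 melted columns = 18 rows.

18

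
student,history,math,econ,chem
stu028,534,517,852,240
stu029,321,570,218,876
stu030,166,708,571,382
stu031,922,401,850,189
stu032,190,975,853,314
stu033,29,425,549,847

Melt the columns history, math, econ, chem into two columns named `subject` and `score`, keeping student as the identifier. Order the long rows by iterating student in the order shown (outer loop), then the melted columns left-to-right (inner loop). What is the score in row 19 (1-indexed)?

24 rows total (6 × 4). Row 19: index ⌊(19-1)/4⌋ = 4 into student → stu032; (19-1) mod 4 = 2 into the melted columns → econ.
So row 19 is (stu032, econ, 853); score = 853.

853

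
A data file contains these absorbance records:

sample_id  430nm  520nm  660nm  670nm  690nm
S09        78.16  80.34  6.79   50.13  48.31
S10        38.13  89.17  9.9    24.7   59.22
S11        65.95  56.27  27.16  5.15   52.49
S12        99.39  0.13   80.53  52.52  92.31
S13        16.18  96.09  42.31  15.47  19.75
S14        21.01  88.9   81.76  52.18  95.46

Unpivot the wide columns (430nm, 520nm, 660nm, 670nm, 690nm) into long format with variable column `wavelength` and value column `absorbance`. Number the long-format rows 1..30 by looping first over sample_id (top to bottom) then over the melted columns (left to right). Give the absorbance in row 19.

30 rows total (6 × 5). Row 19: index ⌊(19-1)/5⌋ = 3 into sample_id → S12; (19-1) mod 5 = 3 into the melted columns → 670nm.
So row 19 is (S12, 670nm, 52.52); absorbance = 52.52.

52.52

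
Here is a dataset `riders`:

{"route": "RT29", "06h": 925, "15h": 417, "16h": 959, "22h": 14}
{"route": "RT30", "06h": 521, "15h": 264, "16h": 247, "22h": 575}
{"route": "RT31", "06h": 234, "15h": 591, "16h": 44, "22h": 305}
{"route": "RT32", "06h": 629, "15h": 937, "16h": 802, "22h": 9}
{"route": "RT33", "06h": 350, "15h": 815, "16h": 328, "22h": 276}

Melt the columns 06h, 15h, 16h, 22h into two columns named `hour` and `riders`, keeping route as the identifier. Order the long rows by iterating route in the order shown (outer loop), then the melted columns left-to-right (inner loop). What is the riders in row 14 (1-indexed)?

937

20 rows total (5 × 4). Row 14: index ⌊(14-1)/4⌋ = 3 into route → RT32; (14-1) mod 4 = 1 into the melted columns → 15h.
So row 14 is (RT32, 15h, 937); riders = 937.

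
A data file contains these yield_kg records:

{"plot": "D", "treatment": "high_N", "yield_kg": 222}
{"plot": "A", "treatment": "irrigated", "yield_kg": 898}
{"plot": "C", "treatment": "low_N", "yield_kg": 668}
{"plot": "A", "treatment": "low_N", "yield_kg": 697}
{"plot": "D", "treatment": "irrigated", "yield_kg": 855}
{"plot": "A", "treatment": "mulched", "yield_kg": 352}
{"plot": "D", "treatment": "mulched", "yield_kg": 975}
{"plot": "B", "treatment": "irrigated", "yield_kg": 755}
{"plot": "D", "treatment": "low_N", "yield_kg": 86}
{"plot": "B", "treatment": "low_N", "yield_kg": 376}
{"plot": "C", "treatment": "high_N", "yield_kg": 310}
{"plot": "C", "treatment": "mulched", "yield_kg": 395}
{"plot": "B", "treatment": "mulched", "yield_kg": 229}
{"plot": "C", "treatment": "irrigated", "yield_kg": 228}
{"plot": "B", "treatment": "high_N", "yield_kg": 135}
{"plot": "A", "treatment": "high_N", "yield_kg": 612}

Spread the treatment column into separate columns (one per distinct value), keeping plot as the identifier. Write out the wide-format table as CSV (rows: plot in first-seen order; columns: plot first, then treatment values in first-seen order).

plot,high_N,irrigated,low_N,mulched
D,222,855,86,975
A,612,898,697,352
C,310,228,668,395
B,135,755,376,229

Columns: plot plus the 4 distinct treatment values (high_N, irrigated, low_N, mulched).
For example, row D column high_N takes yield_kg=222 from the long row (D, high_N).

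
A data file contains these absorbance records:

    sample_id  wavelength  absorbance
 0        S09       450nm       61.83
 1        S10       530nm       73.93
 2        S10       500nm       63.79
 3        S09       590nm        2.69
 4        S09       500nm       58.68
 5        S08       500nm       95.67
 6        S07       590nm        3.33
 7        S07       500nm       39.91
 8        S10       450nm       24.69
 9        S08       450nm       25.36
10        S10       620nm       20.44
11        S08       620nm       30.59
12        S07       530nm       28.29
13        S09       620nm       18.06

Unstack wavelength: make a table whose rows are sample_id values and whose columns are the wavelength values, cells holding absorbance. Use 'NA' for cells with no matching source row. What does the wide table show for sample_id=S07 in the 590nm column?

3.33

The long row with sample_id=S07, wavelength=590nm has absorbance=3.33.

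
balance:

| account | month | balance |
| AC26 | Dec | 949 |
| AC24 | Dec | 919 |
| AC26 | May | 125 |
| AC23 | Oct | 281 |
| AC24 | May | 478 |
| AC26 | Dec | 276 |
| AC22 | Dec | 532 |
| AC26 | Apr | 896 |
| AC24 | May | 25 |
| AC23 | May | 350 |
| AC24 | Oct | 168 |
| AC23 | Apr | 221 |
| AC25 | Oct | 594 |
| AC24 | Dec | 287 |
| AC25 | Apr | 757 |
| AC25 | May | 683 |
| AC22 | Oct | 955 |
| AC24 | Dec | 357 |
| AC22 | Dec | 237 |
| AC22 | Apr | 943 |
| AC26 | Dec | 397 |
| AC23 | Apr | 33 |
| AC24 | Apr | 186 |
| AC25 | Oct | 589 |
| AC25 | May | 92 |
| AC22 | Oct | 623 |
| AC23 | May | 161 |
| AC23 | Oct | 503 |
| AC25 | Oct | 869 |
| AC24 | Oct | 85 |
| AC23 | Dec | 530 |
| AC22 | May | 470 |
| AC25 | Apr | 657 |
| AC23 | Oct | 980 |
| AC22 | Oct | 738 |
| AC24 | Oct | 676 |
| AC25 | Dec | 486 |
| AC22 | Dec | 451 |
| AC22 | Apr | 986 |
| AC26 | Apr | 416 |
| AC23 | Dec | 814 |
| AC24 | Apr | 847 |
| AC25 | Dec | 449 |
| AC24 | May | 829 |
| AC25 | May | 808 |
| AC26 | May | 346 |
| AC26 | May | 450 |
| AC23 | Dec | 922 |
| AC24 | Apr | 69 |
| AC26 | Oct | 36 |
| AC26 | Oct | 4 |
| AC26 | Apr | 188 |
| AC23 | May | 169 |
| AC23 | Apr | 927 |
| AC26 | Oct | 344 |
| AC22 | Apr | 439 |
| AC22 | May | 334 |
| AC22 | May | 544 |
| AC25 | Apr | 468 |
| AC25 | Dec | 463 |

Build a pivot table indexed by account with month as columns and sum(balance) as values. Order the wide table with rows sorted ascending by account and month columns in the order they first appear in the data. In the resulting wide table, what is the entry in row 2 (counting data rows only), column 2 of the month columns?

680

With rows sorted ascending by account, row 2 is account=AC23. month columns in first-appearance order: Dec, May, Oct, Apr; column 2 is May.
Long rows with account=AC23, month=May: 350 + 161 + 169 = 680.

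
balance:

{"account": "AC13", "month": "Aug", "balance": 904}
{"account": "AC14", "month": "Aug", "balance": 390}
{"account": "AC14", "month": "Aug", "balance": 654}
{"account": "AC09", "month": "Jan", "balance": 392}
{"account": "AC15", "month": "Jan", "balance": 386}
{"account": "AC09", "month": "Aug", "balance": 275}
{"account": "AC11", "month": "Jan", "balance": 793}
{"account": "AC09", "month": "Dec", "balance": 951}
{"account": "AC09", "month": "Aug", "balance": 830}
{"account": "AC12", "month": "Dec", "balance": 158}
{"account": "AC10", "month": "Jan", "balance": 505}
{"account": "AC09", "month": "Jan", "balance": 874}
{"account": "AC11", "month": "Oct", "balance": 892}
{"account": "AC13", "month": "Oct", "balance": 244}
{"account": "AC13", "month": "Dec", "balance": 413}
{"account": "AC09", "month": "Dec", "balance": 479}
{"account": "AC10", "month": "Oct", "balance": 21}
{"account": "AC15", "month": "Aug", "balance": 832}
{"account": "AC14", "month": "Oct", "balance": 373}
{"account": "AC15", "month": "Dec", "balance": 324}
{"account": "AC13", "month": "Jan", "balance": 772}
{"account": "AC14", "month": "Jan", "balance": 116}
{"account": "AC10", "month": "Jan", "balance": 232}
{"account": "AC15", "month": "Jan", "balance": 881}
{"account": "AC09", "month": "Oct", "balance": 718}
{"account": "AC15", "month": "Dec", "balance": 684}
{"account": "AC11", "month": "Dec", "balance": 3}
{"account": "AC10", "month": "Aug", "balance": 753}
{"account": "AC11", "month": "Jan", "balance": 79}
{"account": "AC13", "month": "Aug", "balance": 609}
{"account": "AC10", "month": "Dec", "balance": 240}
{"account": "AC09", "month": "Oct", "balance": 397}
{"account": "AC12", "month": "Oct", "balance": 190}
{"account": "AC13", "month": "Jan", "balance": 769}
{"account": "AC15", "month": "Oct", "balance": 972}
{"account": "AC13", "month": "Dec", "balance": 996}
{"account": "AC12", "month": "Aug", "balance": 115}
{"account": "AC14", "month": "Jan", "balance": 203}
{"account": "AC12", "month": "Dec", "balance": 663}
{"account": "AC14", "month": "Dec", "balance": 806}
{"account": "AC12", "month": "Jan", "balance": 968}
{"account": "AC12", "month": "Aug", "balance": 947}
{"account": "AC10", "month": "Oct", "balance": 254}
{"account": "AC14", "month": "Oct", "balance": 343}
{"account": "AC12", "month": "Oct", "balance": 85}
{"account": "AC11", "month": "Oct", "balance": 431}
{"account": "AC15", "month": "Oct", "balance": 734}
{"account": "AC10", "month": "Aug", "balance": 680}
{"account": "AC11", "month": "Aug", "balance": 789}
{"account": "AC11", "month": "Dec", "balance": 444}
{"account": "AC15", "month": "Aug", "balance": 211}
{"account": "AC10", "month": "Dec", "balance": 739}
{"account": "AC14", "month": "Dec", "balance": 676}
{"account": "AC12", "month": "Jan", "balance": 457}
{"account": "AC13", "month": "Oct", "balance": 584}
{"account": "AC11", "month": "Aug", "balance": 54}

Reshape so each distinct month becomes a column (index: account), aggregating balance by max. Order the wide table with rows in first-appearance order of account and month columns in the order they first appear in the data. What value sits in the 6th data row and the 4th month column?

190

With rows in first-appearance order of account, row 6 is account=AC12. month columns in first-appearance order: Aug, Jan, Dec, Oct; column 4 is Oct.
Long rows with account=AC12, month=Oct: max(190, 85) = 190.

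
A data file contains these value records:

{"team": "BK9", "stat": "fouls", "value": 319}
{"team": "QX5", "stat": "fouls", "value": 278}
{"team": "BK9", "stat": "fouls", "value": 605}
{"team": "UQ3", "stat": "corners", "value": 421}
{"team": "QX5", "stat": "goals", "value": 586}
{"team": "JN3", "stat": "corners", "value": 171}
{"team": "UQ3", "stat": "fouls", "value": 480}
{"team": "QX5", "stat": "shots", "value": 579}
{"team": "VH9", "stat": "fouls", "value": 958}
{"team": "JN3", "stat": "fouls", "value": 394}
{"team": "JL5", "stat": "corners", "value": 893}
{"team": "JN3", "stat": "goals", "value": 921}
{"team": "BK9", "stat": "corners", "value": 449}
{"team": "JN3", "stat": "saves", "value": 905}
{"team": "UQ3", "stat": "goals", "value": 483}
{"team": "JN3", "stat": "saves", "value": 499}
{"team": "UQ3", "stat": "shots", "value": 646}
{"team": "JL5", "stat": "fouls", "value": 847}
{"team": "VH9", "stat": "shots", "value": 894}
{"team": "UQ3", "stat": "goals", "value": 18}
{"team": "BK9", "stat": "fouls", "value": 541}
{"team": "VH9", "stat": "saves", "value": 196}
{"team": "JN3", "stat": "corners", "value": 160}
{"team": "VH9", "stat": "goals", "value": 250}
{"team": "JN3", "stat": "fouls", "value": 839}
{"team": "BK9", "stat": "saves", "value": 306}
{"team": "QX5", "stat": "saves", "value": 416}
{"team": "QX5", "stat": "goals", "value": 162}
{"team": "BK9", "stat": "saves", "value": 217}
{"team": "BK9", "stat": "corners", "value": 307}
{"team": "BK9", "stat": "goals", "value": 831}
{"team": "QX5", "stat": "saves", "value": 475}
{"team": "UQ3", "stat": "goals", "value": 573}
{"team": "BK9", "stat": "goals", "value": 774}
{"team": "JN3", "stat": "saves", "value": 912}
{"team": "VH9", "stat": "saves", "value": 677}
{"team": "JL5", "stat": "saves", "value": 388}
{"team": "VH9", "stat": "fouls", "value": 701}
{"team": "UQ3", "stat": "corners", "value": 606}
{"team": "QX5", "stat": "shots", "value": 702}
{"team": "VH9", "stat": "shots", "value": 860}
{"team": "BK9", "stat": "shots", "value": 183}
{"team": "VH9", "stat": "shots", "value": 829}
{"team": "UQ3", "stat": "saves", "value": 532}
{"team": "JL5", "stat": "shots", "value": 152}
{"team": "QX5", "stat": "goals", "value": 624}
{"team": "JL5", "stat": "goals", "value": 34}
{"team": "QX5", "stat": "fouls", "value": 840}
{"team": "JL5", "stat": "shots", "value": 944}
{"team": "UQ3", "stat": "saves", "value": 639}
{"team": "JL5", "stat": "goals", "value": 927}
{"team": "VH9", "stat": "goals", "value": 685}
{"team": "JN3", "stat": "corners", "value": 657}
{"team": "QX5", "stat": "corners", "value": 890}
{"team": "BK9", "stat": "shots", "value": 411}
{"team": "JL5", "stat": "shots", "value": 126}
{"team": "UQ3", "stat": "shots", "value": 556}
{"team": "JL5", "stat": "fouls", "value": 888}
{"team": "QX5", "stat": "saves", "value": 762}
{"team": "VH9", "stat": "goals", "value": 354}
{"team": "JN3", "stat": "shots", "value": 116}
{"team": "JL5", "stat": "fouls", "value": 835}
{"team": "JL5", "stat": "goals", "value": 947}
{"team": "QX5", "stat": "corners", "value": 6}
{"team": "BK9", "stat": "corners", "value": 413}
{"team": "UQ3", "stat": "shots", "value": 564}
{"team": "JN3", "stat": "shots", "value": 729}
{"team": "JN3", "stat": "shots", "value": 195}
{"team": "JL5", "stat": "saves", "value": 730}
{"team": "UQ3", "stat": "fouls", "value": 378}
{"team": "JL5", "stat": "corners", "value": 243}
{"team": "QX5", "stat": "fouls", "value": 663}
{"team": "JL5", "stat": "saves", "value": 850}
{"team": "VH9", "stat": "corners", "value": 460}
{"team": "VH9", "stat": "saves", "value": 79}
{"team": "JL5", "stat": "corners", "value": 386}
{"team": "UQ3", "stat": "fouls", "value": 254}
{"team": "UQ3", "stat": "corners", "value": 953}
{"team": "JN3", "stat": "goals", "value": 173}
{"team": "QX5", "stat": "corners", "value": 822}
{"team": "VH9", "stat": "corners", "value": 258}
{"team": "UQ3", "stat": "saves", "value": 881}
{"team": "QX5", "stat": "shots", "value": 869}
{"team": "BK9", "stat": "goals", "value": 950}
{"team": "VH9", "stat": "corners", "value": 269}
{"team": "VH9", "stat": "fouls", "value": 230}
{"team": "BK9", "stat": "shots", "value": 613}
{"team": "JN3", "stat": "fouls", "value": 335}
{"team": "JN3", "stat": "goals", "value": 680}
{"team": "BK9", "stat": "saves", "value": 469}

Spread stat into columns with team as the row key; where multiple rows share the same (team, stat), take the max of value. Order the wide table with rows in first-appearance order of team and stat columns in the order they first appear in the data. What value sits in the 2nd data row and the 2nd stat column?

With rows in first-appearance order of team, row 2 is team=QX5. stat columns in first-appearance order: fouls, corners, goals, shots, saves; column 2 is corners.
Long rows with team=QX5, stat=corners: max(890, 6, 822) = 890.

890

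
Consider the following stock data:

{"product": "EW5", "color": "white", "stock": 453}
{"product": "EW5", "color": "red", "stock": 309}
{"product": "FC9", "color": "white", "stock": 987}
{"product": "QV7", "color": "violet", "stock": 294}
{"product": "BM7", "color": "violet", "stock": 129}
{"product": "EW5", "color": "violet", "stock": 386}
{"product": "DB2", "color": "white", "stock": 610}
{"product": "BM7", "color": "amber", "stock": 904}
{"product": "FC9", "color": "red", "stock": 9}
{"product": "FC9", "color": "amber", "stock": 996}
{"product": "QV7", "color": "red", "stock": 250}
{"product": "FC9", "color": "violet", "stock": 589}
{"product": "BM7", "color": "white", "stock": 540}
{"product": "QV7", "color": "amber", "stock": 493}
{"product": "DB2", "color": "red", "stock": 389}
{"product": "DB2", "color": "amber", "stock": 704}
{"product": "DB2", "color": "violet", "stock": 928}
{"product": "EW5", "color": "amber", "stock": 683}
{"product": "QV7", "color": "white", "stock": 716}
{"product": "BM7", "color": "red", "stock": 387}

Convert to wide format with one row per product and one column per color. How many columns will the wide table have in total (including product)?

1 column for product plus 4 distinct color values → 5 columns.

5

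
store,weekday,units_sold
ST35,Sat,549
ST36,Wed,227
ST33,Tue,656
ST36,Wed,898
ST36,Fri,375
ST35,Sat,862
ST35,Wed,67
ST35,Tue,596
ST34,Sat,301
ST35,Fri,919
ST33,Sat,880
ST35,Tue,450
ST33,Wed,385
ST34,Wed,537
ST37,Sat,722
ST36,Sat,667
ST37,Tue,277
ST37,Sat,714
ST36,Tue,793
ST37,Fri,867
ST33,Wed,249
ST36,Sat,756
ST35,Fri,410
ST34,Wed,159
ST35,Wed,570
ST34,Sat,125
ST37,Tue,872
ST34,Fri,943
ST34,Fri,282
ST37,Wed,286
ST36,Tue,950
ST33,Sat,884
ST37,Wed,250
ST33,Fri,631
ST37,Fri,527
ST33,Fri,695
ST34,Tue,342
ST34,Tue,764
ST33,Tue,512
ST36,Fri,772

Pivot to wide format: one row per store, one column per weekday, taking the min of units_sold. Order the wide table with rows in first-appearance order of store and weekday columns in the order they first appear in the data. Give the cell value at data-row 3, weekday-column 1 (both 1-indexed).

With rows in first-appearance order of store, row 3 is store=ST33. weekday columns in first-appearance order: Sat, Wed, Tue, Fri; column 1 is Sat.
Long rows with store=ST33, weekday=Sat: min(880, 884) = 880.

880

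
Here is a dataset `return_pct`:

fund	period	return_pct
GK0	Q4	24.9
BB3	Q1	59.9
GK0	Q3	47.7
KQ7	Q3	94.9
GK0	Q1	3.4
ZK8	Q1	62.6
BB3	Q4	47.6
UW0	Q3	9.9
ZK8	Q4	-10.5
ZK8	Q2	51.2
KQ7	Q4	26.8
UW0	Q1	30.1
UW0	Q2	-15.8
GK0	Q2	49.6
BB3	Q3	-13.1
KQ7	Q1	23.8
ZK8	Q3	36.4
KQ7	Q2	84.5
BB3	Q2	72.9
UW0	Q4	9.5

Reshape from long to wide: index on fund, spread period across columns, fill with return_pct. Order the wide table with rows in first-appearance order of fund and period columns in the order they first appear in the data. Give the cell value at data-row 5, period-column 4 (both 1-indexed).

With rows in first-appearance order of fund, row 5 is fund=UW0. period columns in first-appearance order: Q4, Q1, Q3, Q2; column 4 is Q2.
Long rows with fund=UW0, period=Q2: return_pct = -15.8.

-15.8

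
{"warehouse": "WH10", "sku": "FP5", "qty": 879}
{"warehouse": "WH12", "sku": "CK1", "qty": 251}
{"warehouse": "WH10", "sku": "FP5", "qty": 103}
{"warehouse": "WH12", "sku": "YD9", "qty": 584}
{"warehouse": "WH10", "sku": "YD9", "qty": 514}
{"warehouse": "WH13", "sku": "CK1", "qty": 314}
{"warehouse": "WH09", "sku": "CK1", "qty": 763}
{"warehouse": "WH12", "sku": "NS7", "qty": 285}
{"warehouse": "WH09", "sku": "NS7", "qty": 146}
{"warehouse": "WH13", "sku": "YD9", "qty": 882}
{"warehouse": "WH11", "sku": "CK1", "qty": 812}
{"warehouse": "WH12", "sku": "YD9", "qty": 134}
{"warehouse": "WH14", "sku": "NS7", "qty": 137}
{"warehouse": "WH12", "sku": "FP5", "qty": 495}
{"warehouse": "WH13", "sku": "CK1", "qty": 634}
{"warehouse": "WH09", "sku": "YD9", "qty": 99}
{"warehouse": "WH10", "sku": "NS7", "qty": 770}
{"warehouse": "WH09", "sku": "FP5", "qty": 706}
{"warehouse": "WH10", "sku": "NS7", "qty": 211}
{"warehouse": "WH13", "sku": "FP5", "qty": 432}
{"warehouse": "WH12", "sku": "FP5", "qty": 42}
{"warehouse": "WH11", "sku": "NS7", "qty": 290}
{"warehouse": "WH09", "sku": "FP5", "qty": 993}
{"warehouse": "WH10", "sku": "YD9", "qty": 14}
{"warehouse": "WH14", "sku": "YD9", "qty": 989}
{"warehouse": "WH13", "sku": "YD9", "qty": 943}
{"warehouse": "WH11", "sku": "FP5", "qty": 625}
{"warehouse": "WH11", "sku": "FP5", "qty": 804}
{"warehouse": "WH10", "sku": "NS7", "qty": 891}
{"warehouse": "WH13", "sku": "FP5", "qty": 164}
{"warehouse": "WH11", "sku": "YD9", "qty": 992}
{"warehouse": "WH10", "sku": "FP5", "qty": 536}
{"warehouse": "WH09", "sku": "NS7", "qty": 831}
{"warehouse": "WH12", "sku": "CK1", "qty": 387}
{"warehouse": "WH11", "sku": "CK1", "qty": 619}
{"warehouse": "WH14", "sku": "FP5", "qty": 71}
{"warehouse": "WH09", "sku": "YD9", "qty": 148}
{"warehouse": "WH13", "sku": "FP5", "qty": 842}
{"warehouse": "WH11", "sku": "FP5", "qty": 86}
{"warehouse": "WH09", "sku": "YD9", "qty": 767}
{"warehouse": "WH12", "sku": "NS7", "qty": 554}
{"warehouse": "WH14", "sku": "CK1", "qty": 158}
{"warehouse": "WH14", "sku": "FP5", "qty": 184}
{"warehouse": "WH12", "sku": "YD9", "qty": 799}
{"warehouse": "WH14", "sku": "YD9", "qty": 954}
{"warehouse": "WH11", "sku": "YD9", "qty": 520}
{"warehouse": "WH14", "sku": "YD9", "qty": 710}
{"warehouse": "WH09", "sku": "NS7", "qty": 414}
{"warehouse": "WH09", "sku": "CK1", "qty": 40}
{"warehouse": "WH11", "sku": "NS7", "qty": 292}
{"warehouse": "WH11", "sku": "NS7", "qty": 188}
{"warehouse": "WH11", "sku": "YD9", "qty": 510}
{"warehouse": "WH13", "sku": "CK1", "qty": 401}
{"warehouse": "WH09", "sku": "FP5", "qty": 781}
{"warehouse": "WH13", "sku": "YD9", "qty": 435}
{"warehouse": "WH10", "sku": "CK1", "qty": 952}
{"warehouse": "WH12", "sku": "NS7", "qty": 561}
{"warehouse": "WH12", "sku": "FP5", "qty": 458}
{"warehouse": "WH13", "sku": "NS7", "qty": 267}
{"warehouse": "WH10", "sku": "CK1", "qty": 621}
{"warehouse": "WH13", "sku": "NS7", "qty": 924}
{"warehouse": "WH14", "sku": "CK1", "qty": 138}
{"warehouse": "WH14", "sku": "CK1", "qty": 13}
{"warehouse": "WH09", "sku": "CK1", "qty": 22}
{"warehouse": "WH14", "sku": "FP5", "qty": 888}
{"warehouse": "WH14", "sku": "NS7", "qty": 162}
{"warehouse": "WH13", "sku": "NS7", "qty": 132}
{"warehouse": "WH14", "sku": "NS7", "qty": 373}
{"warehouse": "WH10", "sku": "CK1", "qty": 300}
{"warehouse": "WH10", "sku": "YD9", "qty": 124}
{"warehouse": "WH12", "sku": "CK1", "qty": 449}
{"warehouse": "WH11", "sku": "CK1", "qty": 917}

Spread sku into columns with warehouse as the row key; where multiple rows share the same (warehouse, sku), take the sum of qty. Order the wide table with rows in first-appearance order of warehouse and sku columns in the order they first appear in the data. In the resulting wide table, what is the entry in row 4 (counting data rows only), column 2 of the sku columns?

With rows in first-appearance order of warehouse, row 4 is warehouse=WH09. sku columns in first-appearance order: FP5, CK1, YD9, NS7; column 2 is CK1.
Long rows with warehouse=WH09, sku=CK1: 763 + 40 + 22 = 825.

825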